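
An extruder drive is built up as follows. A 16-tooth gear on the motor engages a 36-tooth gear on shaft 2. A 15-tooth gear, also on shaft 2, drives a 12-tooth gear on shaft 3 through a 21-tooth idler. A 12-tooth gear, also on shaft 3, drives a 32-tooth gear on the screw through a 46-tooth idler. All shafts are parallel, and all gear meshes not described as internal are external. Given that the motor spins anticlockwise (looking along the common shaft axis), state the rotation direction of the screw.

the motor → shaft 2: external mesh, 1 reversal → CW.
shaft 2 → shaft 3: driver → idler → driven is 2 external meshes, 2 reversals → CW.
shaft 3 → the screw: driver → idler → driven is 2 external meshes, 2 reversals → CW.
5 reversals in total — an odd number — so the screw turns opposite to the motor.

clockwise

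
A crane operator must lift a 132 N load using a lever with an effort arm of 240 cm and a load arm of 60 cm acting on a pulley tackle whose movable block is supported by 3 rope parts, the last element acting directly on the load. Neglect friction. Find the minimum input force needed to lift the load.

11 N

Lever MA = effort arm / load arm = 240/60 = 4.
Block-and-tackle MA = number of supporting rope parts = 3.
Combined ideal MA = 4 × 3 = 12.
Effort = load / MA = 132 / 12 = 11 N.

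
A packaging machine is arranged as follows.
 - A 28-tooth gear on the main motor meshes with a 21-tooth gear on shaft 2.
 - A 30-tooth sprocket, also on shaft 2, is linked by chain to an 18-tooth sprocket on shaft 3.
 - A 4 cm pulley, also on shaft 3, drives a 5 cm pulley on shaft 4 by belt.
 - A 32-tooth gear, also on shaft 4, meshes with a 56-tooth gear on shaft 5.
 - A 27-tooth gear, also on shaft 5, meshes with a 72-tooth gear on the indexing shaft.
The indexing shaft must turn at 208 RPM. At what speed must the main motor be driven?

Overall ratio R = 0.75 × 0.6 × 1.25 × 1.75 × 2.6667 = 2.625.
Required input speed = output speed × R = 208 × 2.625 = 546 RPM.

546 RPM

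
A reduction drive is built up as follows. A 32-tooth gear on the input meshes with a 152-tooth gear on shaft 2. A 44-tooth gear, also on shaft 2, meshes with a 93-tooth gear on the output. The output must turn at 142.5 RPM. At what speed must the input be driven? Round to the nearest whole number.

1431 RPM

Overall ratio R = 4.75 × 2.1136 = 10.04.
Required input speed = output speed × R = 142.5 × 10.04 = 1430.7 RPM.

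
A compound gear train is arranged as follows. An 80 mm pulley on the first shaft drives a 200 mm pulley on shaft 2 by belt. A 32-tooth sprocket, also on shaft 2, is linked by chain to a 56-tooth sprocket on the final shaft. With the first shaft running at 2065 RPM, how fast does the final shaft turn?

472 RPM

belt 200/80 = 2.5 → 2065/2.5 = 826 RPM
chain 56/32 = 1.75 → 826/1.75 = 472 RPM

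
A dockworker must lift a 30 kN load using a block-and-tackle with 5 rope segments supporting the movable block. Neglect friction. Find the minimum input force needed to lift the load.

6 kN

Block-and-tackle MA = number of supporting rope parts = 5.
Effort = load / MA = 30 / 5 = 6 kN.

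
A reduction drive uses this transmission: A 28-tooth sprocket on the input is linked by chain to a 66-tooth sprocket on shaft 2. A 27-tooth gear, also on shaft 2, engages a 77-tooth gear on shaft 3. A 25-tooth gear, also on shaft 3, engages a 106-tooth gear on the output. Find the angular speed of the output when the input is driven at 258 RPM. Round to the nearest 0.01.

9.05 RPM

the input → shaft 2 (chain, 66/28): 258 ÷ 2.3571 = 109.45 RPM
shaft 2 → shaft 3 (gear mesh, 77/27): 109.45 ÷ 2.8519 = 38.38 RPM
shaft 3 → the output (gear mesh, 106/25): 38.38 ÷ 4.24 = 9.0519 RPM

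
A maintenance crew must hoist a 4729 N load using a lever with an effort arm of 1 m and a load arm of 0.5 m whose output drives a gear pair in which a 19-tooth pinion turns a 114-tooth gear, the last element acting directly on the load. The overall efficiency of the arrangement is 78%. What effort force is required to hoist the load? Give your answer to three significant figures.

Lever MA = effort arm / load arm = 1/0.5 = 2.
Gear pair MA = 114/19 = 6.
Combined ideal MA = 2 × 6 = 12.
Actual MA = 12 × 0.78 = 9.36.
Effort = load / actual MA = 4729 / 9.36 = 505.24 N.

505 N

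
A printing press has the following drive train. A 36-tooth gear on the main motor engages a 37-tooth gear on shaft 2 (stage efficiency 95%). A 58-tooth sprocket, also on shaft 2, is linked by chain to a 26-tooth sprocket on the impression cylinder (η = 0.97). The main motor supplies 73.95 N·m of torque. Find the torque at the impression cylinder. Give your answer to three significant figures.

Gear mesh: ratio = 37/36 = 1.0278; torque at shaft 2 = 73.95 × 1.0278 × 0.95 = 72.204 N·m.
Chain: ratio = 26/58 = 0.44828; torque at the impression cylinder = 72.204 × 0.44828 × 0.97 = 31.396 N·m.

31.4 N·m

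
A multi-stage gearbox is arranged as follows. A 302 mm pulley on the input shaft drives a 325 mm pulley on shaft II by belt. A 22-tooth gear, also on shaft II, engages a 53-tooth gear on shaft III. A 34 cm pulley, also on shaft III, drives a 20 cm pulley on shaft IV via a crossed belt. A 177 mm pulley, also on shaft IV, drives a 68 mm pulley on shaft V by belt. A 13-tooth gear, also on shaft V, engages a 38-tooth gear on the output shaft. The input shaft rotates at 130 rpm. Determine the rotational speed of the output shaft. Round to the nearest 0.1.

Belt: ratio = 325/302 = 1.0762, so shaft II turns at 130 / 1.0762 = 120.8 rpm.
Gear mesh: ratio = 53/22 = 2.4091, so shaft III turns at 120.8 / 2.4091 = 50.143 rpm.
Belt: ratio = 20/34 = 0.58824, so shaft IV turns at 50.143 / 0.58824 = 85.244 rpm.
Belt: ratio = 68/177 = 0.38418, so shaft V turns at 85.244 / 0.38418 = 221.88 rpm.
Gear mesh: ratio = 38/13 = 2.9231, so the output shaft turns at 221.88 / 2.9231 = 75.908 rpm.

75.9 rpm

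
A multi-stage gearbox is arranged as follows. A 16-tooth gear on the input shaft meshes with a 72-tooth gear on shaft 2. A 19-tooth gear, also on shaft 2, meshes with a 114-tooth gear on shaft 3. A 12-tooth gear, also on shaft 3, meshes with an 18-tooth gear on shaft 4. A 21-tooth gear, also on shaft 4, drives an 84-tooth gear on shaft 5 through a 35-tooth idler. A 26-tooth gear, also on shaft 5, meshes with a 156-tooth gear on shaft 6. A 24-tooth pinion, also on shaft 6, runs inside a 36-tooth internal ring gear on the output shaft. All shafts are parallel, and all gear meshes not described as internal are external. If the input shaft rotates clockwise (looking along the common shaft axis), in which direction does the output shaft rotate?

the input shaft → shaft 2: external mesh, 1 reversal → CCW.
shaft 2 → shaft 3: external mesh, 1 reversal → CW.
shaft 3 → shaft 4: external mesh, 1 reversal → CCW.
shaft 4 → shaft 5: driver → idler → driven is 2 external meshes, 2 reversals → CCW.
shaft 5 → shaft 6: external mesh, 1 reversal → CW.
shaft 6 → the output shaft: internal mesh, same direction → CW.
6 reversals in total — an even number — so the output shaft turns the same way as the input shaft.

clockwise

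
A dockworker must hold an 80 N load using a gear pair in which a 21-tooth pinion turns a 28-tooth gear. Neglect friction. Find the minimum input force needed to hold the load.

Gear pair MA = 28/21 = 1.3333.
Effort = load / MA = 80 / 1.3333 = 60 N.

60 N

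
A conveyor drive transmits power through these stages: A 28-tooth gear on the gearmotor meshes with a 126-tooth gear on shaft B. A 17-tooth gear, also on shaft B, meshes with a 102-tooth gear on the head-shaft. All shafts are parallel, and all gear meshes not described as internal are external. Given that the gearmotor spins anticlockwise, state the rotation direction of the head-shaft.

the gearmotor → shaft B: external mesh, 1 reversal → CW.
shaft B → the head-shaft: external mesh, 1 reversal → CCW.
2 reversals in total — an even number — so the head-shaft turns the same way as the gearmotor.

anticlockwise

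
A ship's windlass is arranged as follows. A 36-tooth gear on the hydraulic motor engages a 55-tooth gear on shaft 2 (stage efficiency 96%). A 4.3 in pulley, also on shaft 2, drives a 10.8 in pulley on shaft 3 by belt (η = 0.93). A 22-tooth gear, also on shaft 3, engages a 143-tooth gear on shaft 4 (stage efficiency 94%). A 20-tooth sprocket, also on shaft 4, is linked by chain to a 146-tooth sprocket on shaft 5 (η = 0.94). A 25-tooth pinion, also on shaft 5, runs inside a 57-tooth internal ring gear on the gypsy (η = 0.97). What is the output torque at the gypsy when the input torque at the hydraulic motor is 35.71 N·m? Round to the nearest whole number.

After the gear mesh (55/36): 35.71 × 1.5278 × 0.96 = 52.375 N·m
After the belt (10.8/4.3): 52.375 × 2.5116 × 0.93 = 122.34 N·m
After the gear mesh (143/22): 122.34 × 6.5 × 0.94 = 747.48 N·m
After the chain (146/20): 747.48 × 7.3 × 0.94 = 5129.2 N·m
After the internal gear (57/25): 5129.2 × 2.28 × 0.97 = 11344 N·m

11344 N·m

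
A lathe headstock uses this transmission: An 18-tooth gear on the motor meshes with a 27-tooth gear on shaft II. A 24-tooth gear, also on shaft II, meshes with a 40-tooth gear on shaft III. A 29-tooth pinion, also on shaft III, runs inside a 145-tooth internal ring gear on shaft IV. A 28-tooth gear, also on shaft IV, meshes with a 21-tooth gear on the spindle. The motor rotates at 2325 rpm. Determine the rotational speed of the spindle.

248 rpm

Gear mesh: ratio = 27/18 = 1.5, so shaft II turns at 2325 / 1.5 = 1550 rpm.
Gear mesh: ratio = 40/24 = 1.6667, so shaft III turns at 1550 / 1.6667 = 930 rpm.
Internal gear: ratio = 145/29 = 5, so shaft IV turns at 930 / 5 = 186 rpm.
Gear mesh: ratio = 21/28 = 0.75, so the spindle turns at 186 / 0.75 = 248 rpm.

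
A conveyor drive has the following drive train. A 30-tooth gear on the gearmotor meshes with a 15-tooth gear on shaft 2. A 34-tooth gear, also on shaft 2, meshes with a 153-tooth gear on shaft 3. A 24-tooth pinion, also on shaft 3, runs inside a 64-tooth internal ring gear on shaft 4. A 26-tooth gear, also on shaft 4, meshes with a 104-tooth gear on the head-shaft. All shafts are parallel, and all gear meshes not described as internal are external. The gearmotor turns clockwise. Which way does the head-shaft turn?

the gearmotor → shaft 2: external mesh, 1 reversal → CCW.
shaft 2 → shaft 3: external mesh, 1 reversal → CW.
shaft 3 → shaft 4: internal mesh, same direction → CW.
shaft 4 → the head-shaft: external mesh, 1 reversal → CCW.
3 reversals in total — an odd number — so the head-shaft turns opposite to the gearmotor.

anticlockwise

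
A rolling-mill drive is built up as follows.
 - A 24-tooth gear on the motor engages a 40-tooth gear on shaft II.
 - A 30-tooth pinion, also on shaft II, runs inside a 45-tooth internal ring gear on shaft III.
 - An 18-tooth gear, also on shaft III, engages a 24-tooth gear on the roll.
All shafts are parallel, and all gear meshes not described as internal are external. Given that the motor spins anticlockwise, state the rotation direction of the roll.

anticlockwise

the motor → shaft II: external mesh, 1 reversal → CW.
shaft II → shaft III: internal mesh, same direction → CW.
shaft III → the roll: external mesh, 1 reversal → CCW.
2 reversals in total — an even number — so the roll turns the same way as the motor.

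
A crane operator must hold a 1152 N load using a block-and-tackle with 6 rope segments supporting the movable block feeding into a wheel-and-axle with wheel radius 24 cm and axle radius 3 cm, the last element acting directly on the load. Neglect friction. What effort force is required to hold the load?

24 N

Block-and-tackle MA = number of supporting rope parts = 6.
Wheel-and-axle MA = R/r = 24/3 = 8.
Combined ideal MA = 6 × 8 = 48.
Effort = load / MA = 1152 / 48 = 24 N.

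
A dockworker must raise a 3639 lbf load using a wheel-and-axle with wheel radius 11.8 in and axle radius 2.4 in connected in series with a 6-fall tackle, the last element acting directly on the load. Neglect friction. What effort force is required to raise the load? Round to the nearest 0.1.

123.4 lbf

Wheel-and-axle MA = R/r = 11.8/2.4 = 4.9167.
Block-and-tackle MA = number of supporting rope parts = 6.
Combined ideal MA = 4.9167 × 6 = 29.5.
Effort = load / MA = 3639 / 29.5 = 123.36 lbf.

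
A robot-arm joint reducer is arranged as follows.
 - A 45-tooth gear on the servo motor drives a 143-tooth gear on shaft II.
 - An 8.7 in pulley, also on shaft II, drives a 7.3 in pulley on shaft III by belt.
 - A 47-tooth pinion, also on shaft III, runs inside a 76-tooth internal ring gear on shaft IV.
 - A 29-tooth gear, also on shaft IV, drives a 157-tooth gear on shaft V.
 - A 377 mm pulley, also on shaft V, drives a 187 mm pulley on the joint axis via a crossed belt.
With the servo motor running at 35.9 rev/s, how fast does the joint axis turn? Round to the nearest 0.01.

3.10 rev/s

gear mesh 143/45 = 3.1778 → 35.9/3.1778 = 11.297 rev/s
belt 7.3/8.7 = 0.83908 → 11.297/0.83908 = 13.464 rev/s
internal gear 76/47 = 1.617 → 13.464/1.617 = 8.3263 rev/s
gear mesh 157/29 = 5.4138 → 8.3263/5.4138 = 1.538 rev/s
belt 187/377 = 0.49602 → 1.538/0.49602 = 3.1006 rev/s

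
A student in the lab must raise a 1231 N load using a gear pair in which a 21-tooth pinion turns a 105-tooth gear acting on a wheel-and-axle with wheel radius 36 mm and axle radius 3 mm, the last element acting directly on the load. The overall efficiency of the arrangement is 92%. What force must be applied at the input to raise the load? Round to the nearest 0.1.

Gear pair MA = 105/21 = 5.
Wheel-and-axle MA = R/r = 36/3 = 12.
Combined ideal MA = 5 × 12 = 60.
Actual MA = 60 × 0.92 = 55.2.
Effort = load / actual MA = 1231 / 55.2 = 22.301 N.

22.3 N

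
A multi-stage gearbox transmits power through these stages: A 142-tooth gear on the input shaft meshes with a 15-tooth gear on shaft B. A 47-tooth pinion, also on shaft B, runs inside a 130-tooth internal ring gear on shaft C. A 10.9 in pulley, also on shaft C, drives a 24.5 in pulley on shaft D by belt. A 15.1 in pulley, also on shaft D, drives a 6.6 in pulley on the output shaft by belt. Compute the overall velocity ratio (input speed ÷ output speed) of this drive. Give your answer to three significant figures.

0.287

Each stage contributes driven/driver: gear mesh 15/142 = 0.10563, internal gear 130/47 = 2.766, belt 24.5/10.9 = 2.2477, belt 6.6/15.1 = 0.43709.
Overall: 0.10563 × 2.766 × 2.2477 × 0.43709 = 0.28705.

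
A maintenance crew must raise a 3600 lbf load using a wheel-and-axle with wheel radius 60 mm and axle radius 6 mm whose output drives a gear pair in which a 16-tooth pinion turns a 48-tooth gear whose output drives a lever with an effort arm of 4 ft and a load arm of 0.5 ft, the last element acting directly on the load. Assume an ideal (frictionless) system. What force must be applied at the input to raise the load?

15 lbf

Wheel-and-axle MA = R/r = 60/6 = 10.
Gear pair MA = 48/16 = 3.
Lever MA = effort arm / load arm = 4/0.5 = 8.
Combined ideal MA = 10 × 3 × 8 = 240.
Effort = load / MA = 3600 / 240 = 15 lbf.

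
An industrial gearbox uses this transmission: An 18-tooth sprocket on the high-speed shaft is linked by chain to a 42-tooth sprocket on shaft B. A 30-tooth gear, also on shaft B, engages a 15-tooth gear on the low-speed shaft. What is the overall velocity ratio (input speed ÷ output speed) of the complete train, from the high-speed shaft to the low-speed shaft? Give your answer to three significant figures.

1.17

Each stage contributes driven/driver: chain 42/18 = 2.3333, gear mesh 15/30 = 0.5.
Overall: 2.3333 × 0.5 = 1.1667.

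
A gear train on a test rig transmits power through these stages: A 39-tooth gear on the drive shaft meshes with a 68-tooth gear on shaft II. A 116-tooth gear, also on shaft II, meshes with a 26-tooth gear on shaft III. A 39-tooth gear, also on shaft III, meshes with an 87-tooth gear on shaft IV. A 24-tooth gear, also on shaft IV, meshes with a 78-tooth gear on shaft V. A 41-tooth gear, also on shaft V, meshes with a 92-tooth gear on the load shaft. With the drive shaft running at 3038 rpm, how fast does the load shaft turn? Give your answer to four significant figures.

Gear mesh: ratio = 68/39 = 1.7436, so shaft II turns at 3038 / 1.7436 = 1742.4 rpm.
Gear mesh: ratio = 26/116 = 0.22414, so shaft III turns at 1742.4 / 0.22414 = 7773.7 rpm.
Gear mesh: ratio = 87/39 = 2.2308, so shaft IV turns at 7773.7 / 2.2308 = 3484.8 rpm.
Gear mesh: ratio = 78/24 = 3.25, so shaft V turns at 3484.8 / 3.25 = 1072.2 rpm.
Gear mesh: ratio = 92/41 = 2.2439, so the load shaft turns at 1072.2 / 2.2439 = 477.84 rpm.

477.8 rpm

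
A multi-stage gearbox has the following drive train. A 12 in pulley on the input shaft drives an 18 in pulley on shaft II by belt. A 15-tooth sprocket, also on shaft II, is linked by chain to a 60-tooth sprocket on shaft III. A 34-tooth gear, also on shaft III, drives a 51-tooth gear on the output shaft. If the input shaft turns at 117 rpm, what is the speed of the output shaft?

the input shaft → shaft II (belt, 18/12): 117 ÷ 1.5 = 78 rpm
shaft II → shaft III (chain, 60/15): 78 ÷ 4 = 19.5 rpm
shaft III → the output shaft (gear mesh, 51/34): 19.5 ÷ 1.5 = 13 rpm

13 rpm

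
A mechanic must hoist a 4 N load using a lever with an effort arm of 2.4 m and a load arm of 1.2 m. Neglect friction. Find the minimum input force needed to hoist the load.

2 N

Lever MA = effort arm / load arm = 2.4/1.2 = 2.
Effort = load / MA = 4 / 2 = 2 N.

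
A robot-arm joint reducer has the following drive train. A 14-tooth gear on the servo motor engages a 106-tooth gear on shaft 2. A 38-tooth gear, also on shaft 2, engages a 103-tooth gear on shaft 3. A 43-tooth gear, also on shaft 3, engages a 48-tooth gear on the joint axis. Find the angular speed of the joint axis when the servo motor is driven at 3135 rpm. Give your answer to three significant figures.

137 rpm

Gear mesh: ratio = 106/14 = 7.5714, so shaft 2 turns at 3135 / 7.5714 = 414.06 rpm.
Gear mesh: ratio = 103/38 = 2.7105, so shaft 3 turns at 414.06 / 2.7105 = 152.76 rpm.
Gear mesh: ratio = 48/43 = 1.1163, so the joint axis turns at 152.76 / 1.1163 = 136.85 rpm.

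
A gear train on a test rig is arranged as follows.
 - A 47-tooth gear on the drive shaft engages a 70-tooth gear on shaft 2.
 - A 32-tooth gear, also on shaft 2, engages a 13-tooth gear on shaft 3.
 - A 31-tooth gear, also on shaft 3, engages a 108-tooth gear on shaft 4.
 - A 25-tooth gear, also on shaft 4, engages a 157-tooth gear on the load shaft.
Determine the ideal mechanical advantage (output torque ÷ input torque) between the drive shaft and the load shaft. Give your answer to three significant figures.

Each stage contributes driven/driver: gear mesh 70/47 = 1.4894, gear mesh 13/32 = 0.40625, gear mesh 108/31 = 3.4839, gear mesh 157/25 = 6.28.
Overall: 1.4894 × 0.40625 × 3.4839 × 6.28 = 13.238.

13.2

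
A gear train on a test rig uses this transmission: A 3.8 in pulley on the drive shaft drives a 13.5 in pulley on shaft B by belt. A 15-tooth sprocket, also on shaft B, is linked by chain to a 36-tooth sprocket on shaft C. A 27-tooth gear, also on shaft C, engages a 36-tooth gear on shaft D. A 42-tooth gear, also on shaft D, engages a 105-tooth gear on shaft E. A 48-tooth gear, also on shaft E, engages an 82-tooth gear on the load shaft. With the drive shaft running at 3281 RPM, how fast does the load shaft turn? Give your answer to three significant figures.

67.6 RPM

belt 13.5/3.8 = 3.5526 → 3281/3.5526 = 923.54 RPM
chain 36/15 = 2.4 → 923.54/2.4 = 384.81 RPM
gear mesh 36/27 = 1.3333 → 384.81/1.3333 = 288.61 RPM
gear mesh 105/42 = 2.5 → 288.61/2.5 = 115.44 RPM
gear mesh 82/48 = 1.7083 → 115.44/1.7083 = 67.576 RPM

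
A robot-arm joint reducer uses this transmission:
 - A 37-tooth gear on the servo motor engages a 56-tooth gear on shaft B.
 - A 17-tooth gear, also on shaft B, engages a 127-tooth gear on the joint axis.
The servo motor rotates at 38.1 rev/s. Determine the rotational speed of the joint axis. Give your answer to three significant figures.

Gear mesh: ratio = 56/37 = 1.5135, so shaft B turns at 38.1 / 1.5135 = 25.173 rev/s.
Gear mesh: ratio = 127/17 = 7.4706, so the joint axis turns at 25.173 / 7.4706 = 3.3696 rev/s.

3.37 rev/s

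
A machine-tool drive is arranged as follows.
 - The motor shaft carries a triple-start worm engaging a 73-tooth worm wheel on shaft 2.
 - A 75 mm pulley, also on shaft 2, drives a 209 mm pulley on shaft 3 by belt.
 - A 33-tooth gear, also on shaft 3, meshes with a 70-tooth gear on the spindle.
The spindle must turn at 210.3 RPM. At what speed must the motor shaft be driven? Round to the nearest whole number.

30249 RPM

Overall ratio R = 24.333 × 2.7867 × 2.1212 = 143.84.
Required input speed = output speed × R = 210.3 × 143.84 = 30249 RPM.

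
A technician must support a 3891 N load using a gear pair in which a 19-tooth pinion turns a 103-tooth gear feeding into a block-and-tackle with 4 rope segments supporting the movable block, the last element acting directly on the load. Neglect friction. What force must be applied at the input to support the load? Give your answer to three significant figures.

Gear pair MA = 103/19 = 5.4211.
Block-and-tackle MA = number of supporting rope parts = 4.
Combined ideal MA = 5.4211 × 4 = 21.684.
Effort = load / MA = 3891 / 21.684 = 179.44 N.

179 N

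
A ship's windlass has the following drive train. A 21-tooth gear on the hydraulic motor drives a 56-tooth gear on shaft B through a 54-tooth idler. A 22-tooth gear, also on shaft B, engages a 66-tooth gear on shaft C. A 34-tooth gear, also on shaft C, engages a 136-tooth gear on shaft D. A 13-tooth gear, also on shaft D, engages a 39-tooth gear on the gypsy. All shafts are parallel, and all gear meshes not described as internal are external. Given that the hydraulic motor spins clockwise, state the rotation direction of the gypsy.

the hydraulic motor → shaft B: driver → idler → driven is 2 external meshes, 2 reversals → CW.
shaft B → shaft C: external mesh, 1 reversal → CCW.
shaft C → shaft D: external mesh, 1 reversal → CW.
shaft D → the gypsy: external mesh, 1 reversal → CCW.
5 reversals in total — an odd number — so the gypsy turns opposite to the hydraulic motor.

anticlockwise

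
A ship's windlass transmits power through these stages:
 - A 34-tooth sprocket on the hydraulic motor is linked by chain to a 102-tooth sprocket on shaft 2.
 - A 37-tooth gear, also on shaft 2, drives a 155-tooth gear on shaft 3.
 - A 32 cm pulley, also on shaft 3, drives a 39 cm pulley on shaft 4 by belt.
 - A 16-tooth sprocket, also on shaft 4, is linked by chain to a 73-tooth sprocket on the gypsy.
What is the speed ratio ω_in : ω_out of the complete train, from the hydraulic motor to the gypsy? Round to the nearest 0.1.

Each stage contributes driven/driver: chain 102/34 = 3, gear mesh 155/37 = 4.1892, belt 39/32 = 1.2188, chain 73/16 = 4.5625.
Overall: 3 × 4.1892 × 1.2188 × 4.5625 = 69.883.

69.9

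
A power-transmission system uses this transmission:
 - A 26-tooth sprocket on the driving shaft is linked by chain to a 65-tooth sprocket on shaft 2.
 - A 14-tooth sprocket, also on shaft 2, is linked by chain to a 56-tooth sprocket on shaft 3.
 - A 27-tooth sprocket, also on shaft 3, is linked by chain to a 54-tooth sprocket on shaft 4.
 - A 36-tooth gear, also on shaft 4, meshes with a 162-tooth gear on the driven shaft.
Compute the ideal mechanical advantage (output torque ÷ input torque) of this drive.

Each stage contributes driven/driver: chain 65/26 = 2.5, chain 56/14 = 4, chain 54/27 = 2, gear mesh 162/36 = 4.5.
Overall: 2.5 × 4 × 2 × 4.5 = 90.

90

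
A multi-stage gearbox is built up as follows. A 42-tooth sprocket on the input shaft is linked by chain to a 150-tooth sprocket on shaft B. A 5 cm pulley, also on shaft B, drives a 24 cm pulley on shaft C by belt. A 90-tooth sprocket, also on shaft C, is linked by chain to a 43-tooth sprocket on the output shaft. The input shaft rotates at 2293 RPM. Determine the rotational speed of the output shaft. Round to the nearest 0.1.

Chain: ratio = 150/42 = 3.5714, so shaft B turns at 2293 / 3.5714 = 642.04 RPM.
Belt: ratio = 24/5 = 4.8, so shaft C turns at 642.04 / 4.8 = 133.76 RPM.
Chain: ratio = 43/90 = 0.47778, so the output shaft turns at 133.76 / 0.47778 = 279.96 RPM.

280.0 RPM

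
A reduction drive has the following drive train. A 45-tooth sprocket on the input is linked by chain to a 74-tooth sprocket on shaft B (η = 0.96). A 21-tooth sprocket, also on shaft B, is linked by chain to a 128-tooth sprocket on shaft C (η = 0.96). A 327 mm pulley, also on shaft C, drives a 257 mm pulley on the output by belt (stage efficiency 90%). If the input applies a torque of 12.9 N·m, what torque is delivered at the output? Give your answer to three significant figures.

After the chain (74/45): 12.9 × 1.6444 × 0.96 = 20.365 N·m
After the chain (128/21): 20.365 × 6.0952 × 0.96 = 119.16 N·m
After the belt (257/327): 119.16 × 0.78593 × 0.90 = 84.289 N·m

84.3 N·m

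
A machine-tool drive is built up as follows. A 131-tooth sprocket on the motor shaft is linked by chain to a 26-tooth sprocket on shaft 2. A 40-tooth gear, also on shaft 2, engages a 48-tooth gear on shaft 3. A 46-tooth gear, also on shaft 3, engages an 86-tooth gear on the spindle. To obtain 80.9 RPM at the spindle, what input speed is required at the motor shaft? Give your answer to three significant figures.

Overall ratio R = 0.19847 × 1.2 × 1.8696 = 0.44527.
Required input speed = output speed × R = 80.9 × 0.44527 = 36.022 RPM.

36.0 RPM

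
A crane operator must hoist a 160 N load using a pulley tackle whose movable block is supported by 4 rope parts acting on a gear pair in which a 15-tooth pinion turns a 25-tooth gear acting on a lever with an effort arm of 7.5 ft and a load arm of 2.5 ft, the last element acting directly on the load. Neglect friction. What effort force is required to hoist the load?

8 N

Block-and-tackle MA = number of supporting rope parts = 4.
Gear pair MA = 25/15 = 1.6667.
Lever MA = effort arm / load arm = 7.5/2.5 = 3.
Combined ideal MA = 4 × 1.6667 × 3 = 20.
Effort = load / MA = 160 / 20 = 8 N.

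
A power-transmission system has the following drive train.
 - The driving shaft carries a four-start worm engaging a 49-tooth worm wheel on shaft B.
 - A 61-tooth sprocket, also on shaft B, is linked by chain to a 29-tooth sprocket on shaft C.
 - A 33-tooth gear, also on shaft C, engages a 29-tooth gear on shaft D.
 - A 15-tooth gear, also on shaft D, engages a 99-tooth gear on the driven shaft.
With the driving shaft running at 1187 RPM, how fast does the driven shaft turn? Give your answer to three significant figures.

35.1 RPM

the driving shaft → shaft B (worm, 49/4): 1187 ÷ 12.25 = 96.898 RPM
shaft B → shaft C (chain, 29/61): 96.898 ÷ 0.47541 = 203.82 RPM
shaft C → shaft D (gear mesh, 29/33): 203.82 ÷ 0.87879 = 231.93 RPM
shaft D → the driven shaft (gear mesh, 99/15): 231.93 ÷ 6.6 = 35.141 RPM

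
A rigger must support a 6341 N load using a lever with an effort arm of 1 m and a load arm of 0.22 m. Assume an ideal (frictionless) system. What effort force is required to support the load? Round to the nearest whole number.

1395 N

Lever MA = effort arm / load arm = 1/0.22 = 4.5455.
Effort = load / MA = 6341 / 4.5455 = 1395 N.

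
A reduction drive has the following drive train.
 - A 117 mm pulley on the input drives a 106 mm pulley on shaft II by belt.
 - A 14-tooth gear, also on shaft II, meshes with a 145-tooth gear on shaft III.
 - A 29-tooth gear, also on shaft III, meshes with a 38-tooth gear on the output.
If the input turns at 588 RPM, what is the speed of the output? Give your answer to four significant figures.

Belt: ratio = 106/117 = 0.90598, so shaft II turns at 588 / 0.90598 = 649.02 RPM.
Gear mesh: ratio = 145/14 = 10.357, so shaft III turns at 649.02 / 10.357 = 62.664 RPM.
Gear mesh: ratio = 38/29 = 1.3103, so the output turns at 62.664 / 1.3103 = 47.822 RPM.

47.82 RPM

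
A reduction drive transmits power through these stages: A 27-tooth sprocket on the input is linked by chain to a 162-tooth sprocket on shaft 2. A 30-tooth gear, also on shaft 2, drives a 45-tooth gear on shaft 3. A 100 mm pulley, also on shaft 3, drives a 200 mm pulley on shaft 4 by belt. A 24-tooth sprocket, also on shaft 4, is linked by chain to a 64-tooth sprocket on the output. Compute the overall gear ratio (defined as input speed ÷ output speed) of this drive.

48

Each stage contributes driven/driver: chain 162/27 = 6, gear mesh 45/30 = 1.5, belt 200/100 = 2, chain 64/24 = 2.6667.
Overall: 6 × 1.5 × 2 × 2.6667 = 48.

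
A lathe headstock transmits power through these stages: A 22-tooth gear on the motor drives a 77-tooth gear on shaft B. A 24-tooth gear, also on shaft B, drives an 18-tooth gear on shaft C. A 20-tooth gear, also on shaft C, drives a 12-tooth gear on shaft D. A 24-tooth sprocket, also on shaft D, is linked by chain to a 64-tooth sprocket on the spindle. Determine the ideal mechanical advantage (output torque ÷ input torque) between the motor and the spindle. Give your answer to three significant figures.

Each stage contributes driven/driver: gear mesh 77/22 = 3.5, gear mesh 18/24 = 0.75, gear mesh 12/20 = 0.6, chain 64/24 = 2.6667.
Overall: 3.5 × 0.75 × 0.6 × 2.6667 = 4.2.

4.20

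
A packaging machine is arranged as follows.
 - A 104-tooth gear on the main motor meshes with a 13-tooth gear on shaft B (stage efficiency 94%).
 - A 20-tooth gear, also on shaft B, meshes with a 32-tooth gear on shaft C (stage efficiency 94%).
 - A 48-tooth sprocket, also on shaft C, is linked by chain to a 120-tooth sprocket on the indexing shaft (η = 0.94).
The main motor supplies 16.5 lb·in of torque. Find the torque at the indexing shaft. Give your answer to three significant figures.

gear mesh 13/104 = 0.125 → τ = 16.5·0.125·0.94 = 1.9387 lb·in
gear mesh 32/20 = 1.6 → τ = 1.9387·1.6·0.94 = 2.9159 lb·in
chain 120/48 = 2.5 → τ = 2.9159·2.5·0.94 = 6.8523 lb·in

6.85 lb·in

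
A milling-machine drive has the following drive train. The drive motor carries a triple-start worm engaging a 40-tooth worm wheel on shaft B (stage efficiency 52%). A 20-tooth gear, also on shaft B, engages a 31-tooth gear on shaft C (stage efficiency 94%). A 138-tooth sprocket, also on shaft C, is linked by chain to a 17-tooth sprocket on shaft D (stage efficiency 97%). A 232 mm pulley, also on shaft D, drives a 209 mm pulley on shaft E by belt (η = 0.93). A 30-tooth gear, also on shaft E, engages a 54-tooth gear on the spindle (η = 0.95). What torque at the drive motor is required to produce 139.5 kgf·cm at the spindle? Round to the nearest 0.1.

Overall ratio R = 13.333 × 1.55 × 0.12319 × 0.90086 × 1.8 = 4.1283; overall efficiency η = 0.52 × 0.94 × 0.97 × 0.93 × 0.95 = 0.4189.
Input torque = output torque / (R × η) = 139.5 / (4.1283 × 0.4189) = 80.667 kgf·cm.

80.7 kgf·cm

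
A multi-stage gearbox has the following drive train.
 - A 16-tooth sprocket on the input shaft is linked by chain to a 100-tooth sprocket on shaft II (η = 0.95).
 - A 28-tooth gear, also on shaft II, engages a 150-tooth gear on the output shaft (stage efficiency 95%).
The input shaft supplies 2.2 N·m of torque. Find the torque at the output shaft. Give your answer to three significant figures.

After the chain (100/16): 2.2 × 6.25 × 0.95 = 13.063 N·m
After the gear mesh (150/28): 13.063 × 5.3571 × 0.95 = 66.479 N·m

66.5 N·m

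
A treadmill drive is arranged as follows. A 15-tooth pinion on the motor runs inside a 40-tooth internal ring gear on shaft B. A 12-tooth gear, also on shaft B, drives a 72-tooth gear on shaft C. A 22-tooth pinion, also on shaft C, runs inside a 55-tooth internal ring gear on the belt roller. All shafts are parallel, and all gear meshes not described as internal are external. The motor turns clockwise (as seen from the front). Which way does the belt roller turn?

counterclockwise

the motor → shaft B: internal mesh, same direction → CW.
shaft B → shaft C: external mesh, 1 reversal → CCW.
shaft C → the belt roller: internal mesh, same direction → CCW.
1 reversal in total — an odd number — so the belt roller turns opposite to the motor.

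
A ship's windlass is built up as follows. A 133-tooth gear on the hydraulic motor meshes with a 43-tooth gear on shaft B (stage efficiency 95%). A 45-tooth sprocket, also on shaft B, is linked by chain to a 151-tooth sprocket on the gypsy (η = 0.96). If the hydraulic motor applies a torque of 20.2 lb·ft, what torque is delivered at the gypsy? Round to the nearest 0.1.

20.0 lb·ft

After the gear mesh (43/133): 20.2 × 0.32331 × 0.95 = 6.2043 lb·ft
After the chain (151/45): 6.2043 × 3.3556 × 0.96 = 19.986 lb·ft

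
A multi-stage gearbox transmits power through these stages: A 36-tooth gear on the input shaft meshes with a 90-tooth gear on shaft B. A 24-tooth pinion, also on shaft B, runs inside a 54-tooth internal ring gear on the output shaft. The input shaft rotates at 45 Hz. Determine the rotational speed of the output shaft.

8 Hz

Gear mesh: ratio = 90/36 = 2.5, so shaft B turns at 45 / 2.5 = 18 Hz.
Internal gear: ratio = 54/24 = 2.25, so the output shaft turns at 18 / 2.25 = 8 Hz.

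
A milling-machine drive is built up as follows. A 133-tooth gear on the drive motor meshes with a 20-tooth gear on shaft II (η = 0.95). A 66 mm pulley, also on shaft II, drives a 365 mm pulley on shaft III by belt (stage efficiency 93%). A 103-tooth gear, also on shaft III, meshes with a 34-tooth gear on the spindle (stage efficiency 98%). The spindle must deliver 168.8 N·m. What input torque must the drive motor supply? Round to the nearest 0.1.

Overall ratio R = 0.15038 × 5.5303 × 0.3301 = 0.27452; overall efficiency η = 0.95 × 0.93 × 0.98 = 0.8658.
Input torque = output torque / (R × η) = 168.8 / (0.27452 × 0.8658) = 710.18 N·m.

710.2 N·m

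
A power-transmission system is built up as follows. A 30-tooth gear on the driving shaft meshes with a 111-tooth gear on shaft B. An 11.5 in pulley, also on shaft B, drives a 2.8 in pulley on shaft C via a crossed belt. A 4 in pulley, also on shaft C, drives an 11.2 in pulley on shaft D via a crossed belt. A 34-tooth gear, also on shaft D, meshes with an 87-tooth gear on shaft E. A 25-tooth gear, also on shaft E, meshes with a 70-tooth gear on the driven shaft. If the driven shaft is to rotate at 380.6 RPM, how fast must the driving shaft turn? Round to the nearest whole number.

6878 RPM

Overall ratio R = 3.7 × 0.24348 × 2.8 × 2.5588 × 2.8 = 18.073.
Required input speed = output speed × R = 380.6 × 18.073 = 6878.4 RPM.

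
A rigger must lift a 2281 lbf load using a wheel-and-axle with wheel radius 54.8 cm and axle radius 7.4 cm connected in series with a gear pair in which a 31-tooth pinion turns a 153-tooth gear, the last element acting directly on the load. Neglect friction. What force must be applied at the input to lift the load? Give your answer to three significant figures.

62.4 lbf

Wheel-and-axle MA = R/r = 54.8/7.4 = 7.4054.
Gear pair MA = 153/31 = 4.9355.
Combined ideal MA = 7.4054 × 4.9355 = 36.549.
Effort = load / MA = 2281 / 36.549 = 62.409 lbf.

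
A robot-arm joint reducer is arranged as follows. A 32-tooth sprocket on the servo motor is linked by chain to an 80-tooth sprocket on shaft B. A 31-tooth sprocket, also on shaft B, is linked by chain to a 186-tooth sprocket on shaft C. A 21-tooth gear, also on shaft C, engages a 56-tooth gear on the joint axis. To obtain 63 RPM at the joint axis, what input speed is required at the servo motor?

Overall ratio R = 2.5 × 6 × 2.6667 = 40.
Required input speed = output speed × R = 63 × 40 = 2520 RPM.

2520 RPM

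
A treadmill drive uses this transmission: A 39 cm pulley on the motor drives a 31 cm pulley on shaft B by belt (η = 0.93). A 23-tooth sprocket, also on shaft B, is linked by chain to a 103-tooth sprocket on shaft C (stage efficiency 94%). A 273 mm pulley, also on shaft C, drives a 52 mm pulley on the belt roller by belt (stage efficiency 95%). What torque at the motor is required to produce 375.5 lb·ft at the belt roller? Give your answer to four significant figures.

Overall ratio R = 0.79487 × 4.4783 × 0.19048 = 0.67803; overall efficiency η = 0.93 × 0.94 × 0.95 = 0.8305.
Input torque = output torque / (R × η) = 375.5 / (0.67803 × 0.8305) = 666.85 lb·ft.

666.9 lb·ft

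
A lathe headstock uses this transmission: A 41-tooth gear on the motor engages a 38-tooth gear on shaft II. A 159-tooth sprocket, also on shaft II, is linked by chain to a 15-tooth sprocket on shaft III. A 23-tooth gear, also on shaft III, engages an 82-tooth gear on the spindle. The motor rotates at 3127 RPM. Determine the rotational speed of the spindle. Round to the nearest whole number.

Gear mesh: ratio = 38/41 = 0.92683, so shaft II turns at 3127 / 0.92683 = 3373.9 RPM.
Chain: ratio = 15/159 = 0.09434, so shaft III turns at 3373.9 / 0.09434 = 35763 RPM.
Gear mesh: ratio = 82/23 = 3.5652, so the spindle turns at 35763 / 3.5652 = 10031 RPM.

10031 RPM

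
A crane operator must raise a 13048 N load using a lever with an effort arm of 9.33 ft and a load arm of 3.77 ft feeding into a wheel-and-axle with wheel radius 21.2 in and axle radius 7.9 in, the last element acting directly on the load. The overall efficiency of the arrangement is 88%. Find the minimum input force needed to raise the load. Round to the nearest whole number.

Lever MA = effort arm / load arm = 9.33/3.77 = 2.4748.
Wheel-and-axle MA = R/r = 21.2/7.9 = 2.6835.
Combined ideal MA = 2.4748 × 2.6835 = 6.6412.
Actual MA = 6.6412 × 0.88 = 5.8443.
Effort = load / actual MA = 13048 / 5.8443 = 2232.6 N.

2233 N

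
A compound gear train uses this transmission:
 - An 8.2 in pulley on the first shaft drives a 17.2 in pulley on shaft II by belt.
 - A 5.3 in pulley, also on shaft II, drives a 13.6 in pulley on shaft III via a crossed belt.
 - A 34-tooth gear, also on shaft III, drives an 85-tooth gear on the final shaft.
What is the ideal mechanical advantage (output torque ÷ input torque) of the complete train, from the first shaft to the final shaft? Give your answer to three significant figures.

Each stage contributes driven/driver: belt 17.2/8.2 = 2.0976, belt 13.6/5.3 = 2.566, gear mesh 85/34 = 2.5.
Overall: 2.0976 × 2.566 × 2.5 = 13.456.

13.5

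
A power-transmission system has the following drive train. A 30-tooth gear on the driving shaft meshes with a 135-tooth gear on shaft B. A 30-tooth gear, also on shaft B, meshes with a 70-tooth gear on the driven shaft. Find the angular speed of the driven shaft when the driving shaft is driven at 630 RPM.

the driving shaft → shaft B (gear mesh, 135/30): 630 ÷ 4.5 = 140 RPM
shaft B → the driven shaft (gear mesh, 70/30): 140 ÷ 2.3333 = 60 RPM

60 RPM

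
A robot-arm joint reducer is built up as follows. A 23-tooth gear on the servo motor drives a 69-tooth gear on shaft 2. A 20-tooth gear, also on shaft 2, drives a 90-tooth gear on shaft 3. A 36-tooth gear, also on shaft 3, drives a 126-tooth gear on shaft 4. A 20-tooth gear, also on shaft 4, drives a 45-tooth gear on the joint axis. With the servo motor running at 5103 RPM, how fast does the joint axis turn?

the servo motor → shaft 2 (gear mesh, 69/23): 5103 ÷ 3 = 1701 RPM
shaft 2 → shaft 3 (gear mesh, 90/20): 1701 ÷ 4.5 = 378 RPM
shaft 3 → shaft 4 (gear mesh, 126/36): 378 ÷ 3.5 = 108 RPM
shaft 4 → the joint axis (gear mesh, 45/20): 108 ÷ 2.25 = 48 RPM

48 RPM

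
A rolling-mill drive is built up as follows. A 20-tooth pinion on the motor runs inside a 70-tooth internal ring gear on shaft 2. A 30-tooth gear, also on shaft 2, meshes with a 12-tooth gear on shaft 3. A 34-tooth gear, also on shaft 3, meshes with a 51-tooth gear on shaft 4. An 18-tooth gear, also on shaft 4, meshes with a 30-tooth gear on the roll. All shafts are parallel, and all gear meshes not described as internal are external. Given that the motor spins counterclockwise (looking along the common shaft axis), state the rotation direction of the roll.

clockwise

the motor → shaft 2: internal mesh, same direction → CCW.
shaft 2 → shaft 3: external mesh, 1 reversal → CW.
shaft 3 → shaft 4: external mesh, 1 reversal → CCW.
shaft 4 → the roll: external mesh, 1 reversal → CW.
3 reversals in total — an odd number — so the roll turns opposite to the motor.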